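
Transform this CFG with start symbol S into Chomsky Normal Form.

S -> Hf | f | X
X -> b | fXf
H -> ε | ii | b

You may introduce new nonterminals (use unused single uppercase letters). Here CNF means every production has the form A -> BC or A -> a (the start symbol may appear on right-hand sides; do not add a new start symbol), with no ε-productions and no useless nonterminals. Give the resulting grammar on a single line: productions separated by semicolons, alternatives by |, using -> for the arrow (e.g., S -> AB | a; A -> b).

S -> b | f | BC | HB; A -> i; B -> f; C -> XB; D -> XB; H -> b | AA; X -> b | BD

Nullable: {H}; after ε-elimination: S -> X | f | Hf; H -> b | ii; X -> b | fXf.
After unit-elimination: S -> b | f | Hf | fXf; H -> b | ii; X -> b | fXf.
TERM: introduce B -> f, A -> i and substitute in every rule of length ≥2.
BIN: S -> BXB becomes S -> BC, C -> XB; X -> BXB becomes X -> BD, D -> XB.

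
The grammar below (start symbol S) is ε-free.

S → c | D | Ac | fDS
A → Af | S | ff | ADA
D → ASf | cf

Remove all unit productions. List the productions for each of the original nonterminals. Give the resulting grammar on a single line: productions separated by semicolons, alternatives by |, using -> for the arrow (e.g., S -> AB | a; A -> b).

Unit productions: A->S, S->D.
Unit pairs (A ⇒* B via units): (A,D), (A,S), (S,D).
S: inherits non-unit rules of {D, S} → ASf | Ac | c | cf | fDS.
A: inherits non-unit rules of {A, D, S} → ADA | ASf | Ac | Af | c | cf | fDS | ff.
D: inherits non-unit rules of {D} → ASf | cf.

S -> c | Ac | cf | ASf | fDS; A -> c | Ac | Af | cf | ff | ADA | ASf | fDS; D -> cf | ASf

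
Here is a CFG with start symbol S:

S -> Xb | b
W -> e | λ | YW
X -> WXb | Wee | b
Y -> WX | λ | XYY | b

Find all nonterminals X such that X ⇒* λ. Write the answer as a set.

Directly nullable (have an ε-rule): {W, Y}.
Not nullable: S, X — each has a terminal in every rule's right-hand side or depends on a non-nullable symbol.

{W, Y}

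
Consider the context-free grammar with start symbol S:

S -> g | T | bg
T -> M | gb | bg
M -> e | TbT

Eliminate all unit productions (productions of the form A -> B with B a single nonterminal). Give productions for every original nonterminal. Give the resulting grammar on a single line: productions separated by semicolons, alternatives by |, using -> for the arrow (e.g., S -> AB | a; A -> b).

Unit productions: S->T, T->M.
Unit pairs (A ⇒* B via units): (S,M), (S,T), (T,M).
S: inherits non-unit rules of {M, S, T} → TbT | bg | e | g | gb.
M: inherits non-unit rules of {M} → TbT | e.
T: inherits non-unit rules of {M, T} → TbT | bg | e | gb.

S -> e | g | bg | gb | TbT; M -> e | TbT; T -> e | bg | gb | TbT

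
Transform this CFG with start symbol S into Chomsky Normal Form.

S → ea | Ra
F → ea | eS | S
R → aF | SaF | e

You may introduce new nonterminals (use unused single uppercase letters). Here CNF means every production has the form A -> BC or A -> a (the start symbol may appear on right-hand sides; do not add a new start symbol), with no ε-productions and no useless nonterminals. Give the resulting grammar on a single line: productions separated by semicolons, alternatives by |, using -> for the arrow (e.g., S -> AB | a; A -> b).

S -> BA | RA; A -> a; B -> e; C -> AF; F -> BA | BS | RA; R -> e | AF | SC

No ε-productions.
After unit-elimination: S -> Ra | ea; F -> Ra | eS | ea; R -> e | aF | SaF.
TERM: introduce A -> a, B -> e and substitute in every rule of length ≥2.
BIN: R -> SAF becomes R -> SC, C -> AF.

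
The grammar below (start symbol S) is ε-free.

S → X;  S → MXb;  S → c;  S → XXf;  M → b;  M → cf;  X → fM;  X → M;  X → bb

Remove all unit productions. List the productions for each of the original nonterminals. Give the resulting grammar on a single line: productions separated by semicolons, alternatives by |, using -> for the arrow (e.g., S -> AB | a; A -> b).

Unit productions: S->X, X->M.
Unit pairs (A ⇒* B via units): (S,M), (S,X), (X,M).
S: inherits non-unit rules of {M, S, X} → MXb | XXf | b | bb | c | cf | fM.
M: inherits non-unit rules of {M} → b | cf.
X: inherits non-unit rules of {M, X} → b | bb | cf | fM.

S -> b | c | bb | cf | fM | MXb | XXf; M -> b | cf; X -> b | bb | cf | fM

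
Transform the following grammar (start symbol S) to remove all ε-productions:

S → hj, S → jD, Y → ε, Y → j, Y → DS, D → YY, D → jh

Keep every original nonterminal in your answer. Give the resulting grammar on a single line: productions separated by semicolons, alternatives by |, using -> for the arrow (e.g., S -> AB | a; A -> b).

Nullable set: {D, Y}.
S -> jD: D nullable, giving j | jD.
D -> YY: Y, Y nullable, giving Y | YY.
Drop Y -> ε.
Y -> DS: D nullable, giving DS | S.
Unchanged (no nullable symbols): S -> hj; D -> jh; Y -> j.

S -> j | hj | jD; D -> Y | YY | jh; Y -> S | j | DS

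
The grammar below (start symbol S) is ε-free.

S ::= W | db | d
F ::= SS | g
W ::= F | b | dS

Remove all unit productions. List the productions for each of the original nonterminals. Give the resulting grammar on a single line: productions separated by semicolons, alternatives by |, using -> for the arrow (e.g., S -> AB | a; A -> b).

S -> b | d | g | SS | dS | db; F -> g | SS; W -> b | g | SS | dS

Unit productions: S->W, W->F.
Unit pairs (A ⇒* B via units): (S,F), (S,W), (W,F).
S: inherits non-unit rules of {F, S, W} → SS | b | d | dS | db | g.
F: inherits non-unit rules of {F} → SS | g.
W: inherits non-unit rules of {F, W} → SS | b | dS | g.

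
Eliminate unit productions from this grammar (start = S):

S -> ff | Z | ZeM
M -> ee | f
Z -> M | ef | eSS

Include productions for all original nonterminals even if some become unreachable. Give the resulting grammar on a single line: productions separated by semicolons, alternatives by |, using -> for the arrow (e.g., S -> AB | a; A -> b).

S -> f | ee | ef | ff | ZeM | eSS; M -> f | ee; Z -> f | ee | ef | eSS

Unit productions: S->Z, Z->M.
Unit pairs (A ⇒* B via units): (S,M), (S,Z), (Z,M).
S: inherits non-unit rules of {M, S, Z} → ZeM | eSS | ee | ef | f | ff.
M: inherits non-unit rules of {M} → ee | f.
Z: inherits non-unit rules of {M, Z} → eSS | ee | ef | f.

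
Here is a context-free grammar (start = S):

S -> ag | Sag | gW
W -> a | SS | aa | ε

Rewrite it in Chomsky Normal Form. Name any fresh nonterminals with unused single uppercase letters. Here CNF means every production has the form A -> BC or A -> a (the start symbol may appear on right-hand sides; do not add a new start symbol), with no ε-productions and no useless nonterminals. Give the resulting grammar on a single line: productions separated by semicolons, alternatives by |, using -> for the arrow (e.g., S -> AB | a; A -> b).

S -> g | AB | BW | SC; A -> a; B -> g; C -> AB; W -> a | AA | SS

Nullable: {W}; after ε-elimination: S -> g | ag | gW | Sag; W -> a | SS | aa.
No unit productions to eliminate.
TERM: introduce A -> a, B -> g and substitute in every rule of length ≥2.
BIN: S -> SAB becomes S -> SC, C -> AB.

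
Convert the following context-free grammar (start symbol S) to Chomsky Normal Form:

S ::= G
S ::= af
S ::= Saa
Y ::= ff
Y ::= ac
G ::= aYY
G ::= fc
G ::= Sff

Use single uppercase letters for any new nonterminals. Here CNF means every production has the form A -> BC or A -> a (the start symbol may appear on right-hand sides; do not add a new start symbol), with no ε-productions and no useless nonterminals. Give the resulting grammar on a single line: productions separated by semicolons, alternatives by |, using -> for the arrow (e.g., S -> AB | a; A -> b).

S -> AC | BA | BF | SH | SJ; A -> f; B -> a; C -> c; F -> YY; H -> AA; J -> BB; Y -> AA | BC

No ε-productions.
After unit-elimination: S -> af | fc | Saa | Sff | aYY; G -> fc | Sff | aYY; Y -> ac | ff.
TERM: introduce B -> a, C -> c, A -> f and substitute in every rule of length ≥2.
BIN: G -> BYY becomes G -> BD, D -> YY; G -> SAA becomes G -> SE, E -> AA; S -> BYY becomes S -> BF, F -> YY; S -> SAA becomes S -> SH, H -> AA; S -> SBB becomes S -> SJ, J -> BB.
Drop unreachable/unproductive: G.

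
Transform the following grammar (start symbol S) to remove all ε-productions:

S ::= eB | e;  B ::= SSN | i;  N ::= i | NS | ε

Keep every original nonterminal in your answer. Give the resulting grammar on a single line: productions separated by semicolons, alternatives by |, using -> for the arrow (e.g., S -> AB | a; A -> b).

S -> e | eB; B -> i | SS | SSN; N -> S | i | NS

Nullable set: {N}.
B -> SSN: N nullable, giving SS | SSN.
Drop N -> ε.
N -> NS: N nullable, giving NS | S.
Unchanged (no nullable symbols): S -> e; S -> eB; B -> i; N -> i.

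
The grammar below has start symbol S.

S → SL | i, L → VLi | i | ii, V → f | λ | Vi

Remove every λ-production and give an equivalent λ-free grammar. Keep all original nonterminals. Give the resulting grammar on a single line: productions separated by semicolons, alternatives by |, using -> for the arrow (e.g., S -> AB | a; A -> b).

S -> i | SL; L -> i | Li | ii | VLi; V -> f | i | Vi

Nullable set: {V}.
L -> VLi: V nullable, giving Li | VLi.
Drop V -> λ.
V -> Vi: V nullable, giving Vi | i.
Unchanged (no nullable symbols): S -> SL; S -> i; L -> i; L -> ii; V -> f.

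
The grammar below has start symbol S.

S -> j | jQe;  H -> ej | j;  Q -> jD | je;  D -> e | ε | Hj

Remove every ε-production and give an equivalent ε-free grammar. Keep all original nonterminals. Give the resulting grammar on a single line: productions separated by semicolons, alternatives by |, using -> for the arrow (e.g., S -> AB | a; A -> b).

Nullable set: {D}.
Drop D -> ε.
Q -> jD: D nullable, giving j | jD.
Unchanged (no nullable symbols): S -> j; S -> jQe; D -> Hj; D -> e; H -> ej; H -> j; Q -> je.

S -> j | jQe; D -> e | Hj; H -> j | ej; Q -> j | jD | je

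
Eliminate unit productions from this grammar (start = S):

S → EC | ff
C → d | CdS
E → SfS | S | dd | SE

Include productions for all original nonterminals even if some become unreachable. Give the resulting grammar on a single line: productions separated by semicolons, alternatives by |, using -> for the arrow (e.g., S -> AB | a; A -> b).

Unit productions: E->S.
Unit pairs (A ⇒* B via units): (E,S).
S: inherits non-unit rules of {S} → EC | ff.
C: inherits non-unit rules of {C} → CdS | d.
E: inherits non-unit rules of {E, S} → EC | SE | SfS | dd | ff.

S -> EC | ff; C -> d | CdS; E -> EC | SE | dd | ff | SfS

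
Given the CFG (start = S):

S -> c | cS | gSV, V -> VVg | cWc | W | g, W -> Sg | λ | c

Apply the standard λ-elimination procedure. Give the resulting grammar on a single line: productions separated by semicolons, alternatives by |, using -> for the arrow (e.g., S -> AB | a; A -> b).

S -> c | cS | gS | gSV; V -> W | g | Vg | cc | VVg | cWc; W -> c | Sg

Nullable set: {V, W}.
S -> gSV: V nullable, giving gS | gSV.
V -> VVg: V, V nullable, giving VVg | Vg | g.
V -> W: W nullable, giving W.
V -> cWc: W nullable, giving cWc | cc.
Drop W -> λ.
Unchanged (no nullable symbols): S -> c; S -> cS; V -> g; W -> Sg; W -> c.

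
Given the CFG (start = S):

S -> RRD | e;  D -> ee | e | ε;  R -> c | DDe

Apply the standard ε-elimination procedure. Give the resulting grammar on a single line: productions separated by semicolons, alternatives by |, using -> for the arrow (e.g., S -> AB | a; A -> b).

Nullable set: {D}.
S -> RRD: D nullable, giving RR | RRD.
Drop D -> ε.
R -> DDe: D, D nullable, giving DDe | De | e.
Unchanged (no nullable symbols): S -> e; D -> e; D -> ee; R -> c.

S -> e | RR | RRD; D -> e | ee; R -> c | e | De | DDe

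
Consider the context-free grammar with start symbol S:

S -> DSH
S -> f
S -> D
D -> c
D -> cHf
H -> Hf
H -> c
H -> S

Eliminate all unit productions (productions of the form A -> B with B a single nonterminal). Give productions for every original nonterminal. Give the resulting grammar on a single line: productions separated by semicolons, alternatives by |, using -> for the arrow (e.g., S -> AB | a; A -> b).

S -> c | f | DSH | cHf; D -> c | cHf; H -> c | f | Hf | DSH | cHf

Unit productions: H->S, S->D.
Unit pairs (A ⇒* B via units): (H,D), (H,S), (S,D).
S: inherits non-unit rules of {D, S} → DSH | c | cHf | f.
D: inherits non-unit rules of {D} → c | cHf.
H: inherits non-unit rules of {D, H, S} → DSH | Hf | c | cHf | f.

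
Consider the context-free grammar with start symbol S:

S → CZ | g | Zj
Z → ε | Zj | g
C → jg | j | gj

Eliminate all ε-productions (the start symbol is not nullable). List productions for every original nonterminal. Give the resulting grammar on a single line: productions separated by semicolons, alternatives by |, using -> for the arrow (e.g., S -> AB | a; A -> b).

Nullable set: {Z}.
S -> CZ: Z nullable, giving C | CZ.
S -> Zj: Z nullable, giving Zj | j.
Drop Z -> ε.
Z -> Zj: Z nullable, giving Zj | j.
Unchanged (no nullable symbols): S -> g; C -> gj; C -> j; C -> jg; Z -> g.

S -> C | g | j | CZ | Zj; C -> j | gj | jg; Z -> g | j | Zj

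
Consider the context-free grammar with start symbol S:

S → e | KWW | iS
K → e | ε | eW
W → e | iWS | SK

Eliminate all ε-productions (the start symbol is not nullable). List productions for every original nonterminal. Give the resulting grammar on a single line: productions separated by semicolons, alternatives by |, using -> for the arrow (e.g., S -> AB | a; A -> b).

Nullable set: {K}.
S -> KWW: K nullable, giving KWW | WW.
Drop K -> ε.
W -> SK: K nullable, giving S | SK.
Unchanged (no nullable symbols): S -> e; S -> iS; K -> e; K -> eW; W -> e; W -> iWS.

S -> e | WW | iS | KWW; K -> e | eW; W -> S | e | SK | iWS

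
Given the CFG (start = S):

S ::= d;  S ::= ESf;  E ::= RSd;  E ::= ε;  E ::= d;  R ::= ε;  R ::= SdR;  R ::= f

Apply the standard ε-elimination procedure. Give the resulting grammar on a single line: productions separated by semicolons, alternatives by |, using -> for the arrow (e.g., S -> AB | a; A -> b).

S -> d | Sf | ESf; E -> d | Sd | RSd; R -> f | Sd | SdR

Nullable set: {E, R}.
S -> ESf: E nullable, giving ESf | Sf.
Drop E -> ε.
E -> RSd: R nullable, giving RSd | Sd.
Drop R -> ε.
R -> SdR: R nullable, giving Sd | SdR.
Unchanged (no nullable symbols): S -> d; E -> d; R -> f.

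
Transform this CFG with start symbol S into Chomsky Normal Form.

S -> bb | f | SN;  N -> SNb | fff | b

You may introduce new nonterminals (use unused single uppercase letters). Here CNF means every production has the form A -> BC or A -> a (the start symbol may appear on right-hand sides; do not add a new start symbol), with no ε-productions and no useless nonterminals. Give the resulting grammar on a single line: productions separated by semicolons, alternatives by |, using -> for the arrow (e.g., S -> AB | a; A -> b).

No ε-productions.
No unit productions to eliminate.
TERM: introduce A -> b, B -> f and substitute in every rule of length ≥2.
BIN: N -> BBB becomes N -> BC, C -> BB; N -> SNA becomes N -> SD, D -> NA.

S -> f | AA | SN; A -> b; B -> f; C -> BB; D -> NA; N -> b | BC | SD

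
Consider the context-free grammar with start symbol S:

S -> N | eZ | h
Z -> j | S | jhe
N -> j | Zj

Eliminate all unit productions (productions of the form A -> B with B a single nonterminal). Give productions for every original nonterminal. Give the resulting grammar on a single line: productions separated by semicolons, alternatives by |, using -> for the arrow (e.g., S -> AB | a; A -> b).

S -> h | j | Zj | eZ; N -> j | Zj; Z -> h | j | Zj | eZ | jhe

Unit productions: S->N, Z->S.
Unit pairs (A ⇒* B via units): (S,N), (Z,N), (Z,S).
S: inherits non-unit rules of {N, S} → Zj | eZ | h | j.
N: inherits non-unit rules of {N} → Zj | j.
Z: inherits non-unit rules of {N, S, Z} → Zj | eZ | h | j | jhe.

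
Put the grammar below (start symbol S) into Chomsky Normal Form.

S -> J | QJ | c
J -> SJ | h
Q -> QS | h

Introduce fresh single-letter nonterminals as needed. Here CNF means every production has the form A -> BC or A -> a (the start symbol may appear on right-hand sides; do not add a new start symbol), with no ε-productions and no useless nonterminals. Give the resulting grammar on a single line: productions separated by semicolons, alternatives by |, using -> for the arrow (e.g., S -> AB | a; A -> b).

S -> c | h | QJ | SJ; J -> h | SJ; Q -> h | QS

No ε-productions.
After unit-elimination: S -> c | h | QJ | SJ; J -> h | SJ; Q -> h | QS.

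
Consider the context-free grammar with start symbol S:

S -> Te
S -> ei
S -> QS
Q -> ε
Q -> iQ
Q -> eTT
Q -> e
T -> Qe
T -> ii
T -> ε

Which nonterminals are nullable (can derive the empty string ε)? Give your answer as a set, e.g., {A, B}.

Directly nullable (have an ε-rule): {Q, T}.
Not nullable: S — each has a terminal in every rule's right-hand side or depends on a non-nullable symbol.

{Q, T}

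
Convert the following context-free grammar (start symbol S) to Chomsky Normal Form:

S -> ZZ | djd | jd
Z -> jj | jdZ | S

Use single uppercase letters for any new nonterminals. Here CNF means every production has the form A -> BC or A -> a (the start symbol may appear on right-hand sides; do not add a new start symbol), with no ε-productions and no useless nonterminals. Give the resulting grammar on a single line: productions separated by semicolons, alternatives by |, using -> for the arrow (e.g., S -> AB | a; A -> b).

S -> AC | BA | ZZ; A -> d; B -> j; C -> BA; D -> BA; E -> AZ; Z -> AD | BA | BB | BE | ZZ

No ε-productions.
After unit-elimination: S -> ZZ | jd | djd; Z -> ZZ | jd | jj | djd | jdZ.
TERM: introduce A -> d, B -> j and substitute in every rule of length ≥2.
BIN: S -> ABA becomes S -> AC, C -> BA; Z -> ABA becomes Z -> AD, D -> BA; Z -> BAZ becomes Z -> BE, E -> AZ.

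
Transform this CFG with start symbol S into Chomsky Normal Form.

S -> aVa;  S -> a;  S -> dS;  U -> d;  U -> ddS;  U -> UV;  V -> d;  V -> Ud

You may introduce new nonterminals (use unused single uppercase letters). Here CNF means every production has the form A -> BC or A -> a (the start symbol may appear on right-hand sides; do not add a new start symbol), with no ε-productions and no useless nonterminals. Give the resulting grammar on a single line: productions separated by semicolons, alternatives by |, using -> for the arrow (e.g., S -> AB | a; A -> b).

No ε-productions.
No unit productions to eliminate.
TERM: introduce A -> a, B -> d and substitute in every rule of length ≥2.
BIN: S -> AVA becomes S -> AC, C -> VA; U -> BBS becomes U -> BD, D -> BS.

S -> a | AC | BS; A -> a; B -> d; C -> VA; D -> BS; U -> d | BD | UV; V -> d | UB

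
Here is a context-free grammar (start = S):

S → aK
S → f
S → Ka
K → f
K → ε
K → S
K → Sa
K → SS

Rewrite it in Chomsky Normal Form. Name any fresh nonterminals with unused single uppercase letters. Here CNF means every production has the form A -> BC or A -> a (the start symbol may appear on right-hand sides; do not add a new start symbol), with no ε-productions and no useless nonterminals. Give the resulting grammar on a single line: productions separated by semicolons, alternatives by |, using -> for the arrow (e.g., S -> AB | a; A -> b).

Nullable: {K}; after ε-elimination: S -> a | f | Ka | aK; K -> S | f | SS | Sa.
After unit-elimination: S -> a | f | Ka | aK; K -> a | f | Ka | SS | Sa | aK.
TERM: introduce A -> a and substitute in every rule of length ≥2.

S -> a | f | AK | KA; A -> a; K -> a | f | AK | KA | SA | SS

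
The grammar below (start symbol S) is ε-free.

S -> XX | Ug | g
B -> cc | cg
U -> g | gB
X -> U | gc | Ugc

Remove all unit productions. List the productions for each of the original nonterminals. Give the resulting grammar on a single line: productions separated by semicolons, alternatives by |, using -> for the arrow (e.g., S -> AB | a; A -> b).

Unit productions: X->U.
Unit pairs (A ⇒* B via units): (X,U).
S: inherits non-unit rules of {S} → Ug | XX | g.
B: inherits non-unit rules of {B} → cc | cg.
U: inherits non-unit rules of {U} → g | gB.
X: inherits non-unit rules of {U, X} → Ugc | g | gB | gc.

S -> g | Ug | XX; B -> cc | cg; U -> g | gB; X -> g | gB | gc | Ugc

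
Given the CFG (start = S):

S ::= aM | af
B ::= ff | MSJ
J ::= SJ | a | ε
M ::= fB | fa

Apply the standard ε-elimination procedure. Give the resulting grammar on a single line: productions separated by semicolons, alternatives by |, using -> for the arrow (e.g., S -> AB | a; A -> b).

Nullable set: {J}.
B -> MSJ: J nullable, giving MS | MSJ.
Drop J -> ε.
J -> SJ: J nullable, giving S | SJ.
Unchanged (no nullable symbols): S -> aM; S -> af; B -> ff; J -> a; M -> fB; M -> fa.

S -> aM | af; B -> MS | ff | MSJ; J -> S | a | SJ; M -> fB | fa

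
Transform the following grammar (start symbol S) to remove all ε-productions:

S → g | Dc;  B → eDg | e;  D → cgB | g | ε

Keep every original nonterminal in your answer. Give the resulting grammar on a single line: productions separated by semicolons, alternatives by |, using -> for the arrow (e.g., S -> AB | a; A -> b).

Nullable set: {D}.
S -> Dc: D nullable, giving Dc | c.
B -> eDg: D nullable, giving eDg | eg.
Drop D -> ε.
Unchanged (no nullable symbols): S -> g; B -> e; D -> cgB; D -> g.

S -> c | g | Dc; B -> e | eg | eDg; D -> g | cgB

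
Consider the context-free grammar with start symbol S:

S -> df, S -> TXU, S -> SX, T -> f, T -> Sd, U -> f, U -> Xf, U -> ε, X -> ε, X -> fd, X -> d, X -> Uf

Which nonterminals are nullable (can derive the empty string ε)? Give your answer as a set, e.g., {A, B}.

{U, X}

Directly nullable (have an ε-rule): {U, X}.
Not nullable: S, T — each has a terminal in every rule's right-hand side or depends on a non-nullable symbol.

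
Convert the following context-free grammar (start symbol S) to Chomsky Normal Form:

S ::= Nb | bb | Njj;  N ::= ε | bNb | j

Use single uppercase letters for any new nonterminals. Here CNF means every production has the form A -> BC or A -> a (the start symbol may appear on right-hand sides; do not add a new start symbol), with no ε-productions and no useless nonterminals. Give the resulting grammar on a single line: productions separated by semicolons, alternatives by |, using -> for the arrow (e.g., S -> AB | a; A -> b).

Nullable: {N}; after ε-elimination: S -> b | Nb | bb | jj | Njj; N -> j | bb | bNb.
No unit productions to eliminate.
TERM: introduce A -> b, B -> j and substitute in every rule of length ≥2.
BIN: N -> ANA becomes N -> AC, C -> NA; S -> NBB becomes S -> ND, D -> BB.

S -> b | AA | BB | NA | ND; A -> b; B -> j; C -> NA; D -> BB; N -> j | AA | AC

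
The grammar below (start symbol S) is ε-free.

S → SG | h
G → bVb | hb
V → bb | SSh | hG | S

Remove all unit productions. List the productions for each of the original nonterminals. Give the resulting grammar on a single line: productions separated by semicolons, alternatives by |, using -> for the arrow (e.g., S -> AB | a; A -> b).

Unit productions: V->S.
Unit pairs (A ⇒* B via units): (V,S).
S: inherits non-unit rules of {S} → SG | h.
G: inherits non-unit rules of {G} → bVb | hb.
V: inherits non-unit rules of {S, V} → SG | SSh | bb | h | hG.

S -> h | SG; G -> hb | bVb; V -> h | SG | bb | hG | SSh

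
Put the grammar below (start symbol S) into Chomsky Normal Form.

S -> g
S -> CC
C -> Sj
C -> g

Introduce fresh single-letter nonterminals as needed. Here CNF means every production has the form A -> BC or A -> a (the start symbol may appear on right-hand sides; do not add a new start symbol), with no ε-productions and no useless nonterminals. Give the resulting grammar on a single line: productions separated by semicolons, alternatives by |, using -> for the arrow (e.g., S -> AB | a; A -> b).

S -> g | CC; A -> j; C -> g | SA

No ε-productions.
No unit productions to eliminate.
TERM: introduce A -> j and substitute in every rule of length ≥2.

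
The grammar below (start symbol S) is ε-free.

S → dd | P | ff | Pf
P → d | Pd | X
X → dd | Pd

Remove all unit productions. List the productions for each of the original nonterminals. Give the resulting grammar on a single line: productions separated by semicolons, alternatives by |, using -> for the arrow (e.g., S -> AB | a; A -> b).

S -> d | Pd | Pf | dd | ff; P -> d | Pd | dd; X -> Pd | dd

Unit productions: P->X, S->P.
Unit pairs (A ⇒* B via units): (P,X), (S,P), (S,X).
S: inherits non-unit rules of {P, S, X} → Pd | Pf | d | dd | ff.
P: inherits non-unit rules of {P, X} → Pd | d | dd.
X: inherits non-unit rules of {X} → Pd | dd.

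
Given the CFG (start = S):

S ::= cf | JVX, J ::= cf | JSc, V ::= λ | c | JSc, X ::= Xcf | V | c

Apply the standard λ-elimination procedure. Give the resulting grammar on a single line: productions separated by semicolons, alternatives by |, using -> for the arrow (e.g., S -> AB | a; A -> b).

Nullable set: {V, X}.
S -> JVX: V, X nullable, giving J | JV | JVX | JX.
Drop V -> λ.
X -> V: V nullable, giving V.
X -> Xcf: X nullable, giving Xcf | cf.
Unchanged (no nullable symbols): S -> cf; J -> JSc; J -> cf; V -> JSc; V -> c; X -> c.

S -> J | JV | JX | cf | JVX; J -> cf | JSc; V -> c | JSc; X -> V | c | cf | Xcf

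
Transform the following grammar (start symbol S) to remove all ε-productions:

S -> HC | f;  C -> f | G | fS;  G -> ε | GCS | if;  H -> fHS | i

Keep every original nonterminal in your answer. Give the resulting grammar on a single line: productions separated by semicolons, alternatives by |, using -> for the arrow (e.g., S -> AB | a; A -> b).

S -> H | f | HC; C -> G | f | fS; G -> S | CS | GS | if | GCS; H -> i | fHS

Nullable set: {C, G}.
S -> HC: C nullable, giving H | HC.
C -> G: G nullable, giving G.
Drop G -> ε.
G -> GCS: G, C nullable, giving CS | GCS | GS | S.
Unchanged (no nullable symbols): S -> f; C -> f; C -> fS; G -> if; H -> fHS; H -> i.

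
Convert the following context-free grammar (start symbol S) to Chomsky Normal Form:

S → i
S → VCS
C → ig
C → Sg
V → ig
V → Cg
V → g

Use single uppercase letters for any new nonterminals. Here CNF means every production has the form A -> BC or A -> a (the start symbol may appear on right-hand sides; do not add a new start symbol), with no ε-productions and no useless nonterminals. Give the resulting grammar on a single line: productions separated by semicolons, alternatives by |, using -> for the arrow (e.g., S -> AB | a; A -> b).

S -> i | VD; A -> g; B -> i; C -> BA | SA; D -> CS; V -> g | BA | CA

No ε-productions.
No unit productions to eliminate.
TERM: introduce A -> g, B -> i and substitute in every rule of length ≥2.
BIN: S -> VCS becomes S -> VD, D -> CS.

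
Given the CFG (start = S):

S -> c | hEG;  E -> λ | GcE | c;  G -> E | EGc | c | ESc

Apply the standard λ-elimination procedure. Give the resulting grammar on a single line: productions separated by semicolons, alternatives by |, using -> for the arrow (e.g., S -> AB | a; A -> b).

S -> c | h | hE | hG | hEG; E -> c | Gc | cE | GcE; G -> E | c | Ec | Gc | Sc | EGc | ESc

Nullable set: {E, G}.
S -> hEG: E, G nullable, giving h | hE | hEG | hG.
Drop E -> λ.
E -> GcE: G, E nullable, giving Gc | GcE | c | cE.
G -> E: E nullable, giving E.
G -> EGc: E, G nullable, giving EGc | Ec | Gc | c.
G -> ESc: E nullable, giving ESc | Sc.
Unchanged (no nullable symbols): S -> c; E -> c; G -> c.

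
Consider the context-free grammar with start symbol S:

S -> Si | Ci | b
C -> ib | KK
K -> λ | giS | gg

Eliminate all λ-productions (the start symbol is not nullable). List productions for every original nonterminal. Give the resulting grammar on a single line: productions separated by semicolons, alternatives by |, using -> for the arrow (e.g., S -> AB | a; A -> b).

S -> b | i | Ci | Si; C -> K | KK | ib; K -> gg | giS

Nullable set: {C, K}.
S -> Ci: C nullable, giving Ci | i.
C -> KK: K, K nullable, giving K | KK.
Drop K -> λ.
Unchanged (no nullable symbols): S -> Si; S -> b; C -> ib; K -> gg; K -> giS.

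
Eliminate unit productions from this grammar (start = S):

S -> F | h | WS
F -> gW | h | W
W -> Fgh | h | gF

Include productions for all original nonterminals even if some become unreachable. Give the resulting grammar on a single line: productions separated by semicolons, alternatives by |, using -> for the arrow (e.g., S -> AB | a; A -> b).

Unit productions: F->W, S->F.
Unit pairs (A ⇒* B via units): (F,W), (S,F), (S,W).
S: inherits non-unit rules of {F, S, W} → Fgh | WS | gF | gW | h.
F: inherits non-unit rules of {F, W} → Fgh | gF | gW | h.
W: inherits non-unit rules of {W} → Fgh | gF | h.

S -> h | WS | gF | gW | Fgh; F -> h | gF | gW | Fgh; W -> h | gF | Fgh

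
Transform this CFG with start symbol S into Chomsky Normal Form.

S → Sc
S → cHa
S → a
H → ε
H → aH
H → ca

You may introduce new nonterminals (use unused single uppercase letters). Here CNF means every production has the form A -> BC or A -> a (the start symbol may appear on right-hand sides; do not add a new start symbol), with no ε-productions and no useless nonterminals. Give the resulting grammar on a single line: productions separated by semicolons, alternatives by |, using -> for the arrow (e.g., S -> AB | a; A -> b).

Nullable: {H}; after ε-elimination: S -> a | Sc | ca | cHa; H -> a | aH | ca.
No unit productions to eliminate.
TERM: introduce A -> a, B -> c and substitute in every rule of length ≥2.
BIN: S -> BHA becomes S -> BC, C -> HA.

S -> a | BA | BC | SB; A -> a; B -> c; C -> HA; H -> a | AH | BA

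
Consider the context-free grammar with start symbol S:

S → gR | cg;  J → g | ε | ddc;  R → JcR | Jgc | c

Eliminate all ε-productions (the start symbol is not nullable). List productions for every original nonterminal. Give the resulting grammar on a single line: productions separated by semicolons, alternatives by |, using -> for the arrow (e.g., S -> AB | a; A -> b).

Nullable set: {J}.
Drop J -> ε.
R -> JcR: J nullable, giving JcR | cR.
R -> Jgc: J nullable, giving Jgc | gc.
Unchanged (no nullable symbols): S -> cg; S -> gR; J -> ddc; J -> g; R -> c.

S -> cg | gR; J -> g | ddc; R -> c | cR | gc | JcR | Jgc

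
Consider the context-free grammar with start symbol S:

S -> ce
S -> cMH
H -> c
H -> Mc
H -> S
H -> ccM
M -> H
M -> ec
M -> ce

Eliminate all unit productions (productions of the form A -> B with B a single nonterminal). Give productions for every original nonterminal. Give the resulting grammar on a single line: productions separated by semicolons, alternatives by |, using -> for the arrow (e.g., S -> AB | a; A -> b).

S -> ce | cMH; H -> c | Mc | ce | cMH | ccM; M -> c | Mc | ce | ec | cMH | ccM

Unit productions: H->S, M->H.
Unit pairs (A ⇒* B via units): (H,S), (M,H), (M,S).
S: inherits non-unit rules of {S} → cMH | ce.
H: inherits non-unit rules of {H, S} → Mc | c | cMH | ccM | ce.
M: inherits non-unit rules of {H, M, S} → Mc | c | cMH | ccM | ce | ec.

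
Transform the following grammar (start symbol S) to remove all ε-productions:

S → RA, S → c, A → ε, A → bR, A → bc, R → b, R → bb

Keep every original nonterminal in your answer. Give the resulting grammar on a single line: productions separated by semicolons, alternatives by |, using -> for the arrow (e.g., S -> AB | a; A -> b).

S -> R | c | RA; A -> bR | bc; R -> b | bb

Nullable set: {A}.
S -> RA: A nullable, giving R | RA.
Drop A -> ε.
Unchanged (no nullable symbols): S -> c; A -> bR; A -> bc; R -> b; R -> bb.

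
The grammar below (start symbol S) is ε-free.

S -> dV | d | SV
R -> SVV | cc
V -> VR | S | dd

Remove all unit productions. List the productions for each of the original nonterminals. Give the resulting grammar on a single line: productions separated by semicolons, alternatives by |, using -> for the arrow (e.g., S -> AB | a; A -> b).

Unit productions: V->S.
Unit pairs (A ⇒* B via units): (V,S).
S: inherits non-unit rules of {S} → SV | d | dV.
R: inherits non-unit rules of {R} → SVV | cc.
V: inherits non-unit rules of {S, V} → SV | VR | d | dV | dd.

S -> d | SV | dV; R -> cc | SVV; V -> d | SV | VR | dV | dd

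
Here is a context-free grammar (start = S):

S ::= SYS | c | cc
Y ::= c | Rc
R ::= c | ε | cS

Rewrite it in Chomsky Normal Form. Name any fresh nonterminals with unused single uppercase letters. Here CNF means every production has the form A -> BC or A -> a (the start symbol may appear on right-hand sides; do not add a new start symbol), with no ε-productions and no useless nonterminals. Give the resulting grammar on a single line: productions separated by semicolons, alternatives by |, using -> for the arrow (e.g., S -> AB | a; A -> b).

S -> c | AA | SB; A -> c; B -> YS; R -> c | AS; Y -> c | RA

Nullable: {R}; after ε-elimination: S -> c | cc | SYS; R -> c | cS; Y -> c | Rc.
No unit productions to eliminate.
TERM: introduce A -> c and substitute in every rule of length ≥2.
BIN: S -> SYS becomes S -> SB, B -> YS.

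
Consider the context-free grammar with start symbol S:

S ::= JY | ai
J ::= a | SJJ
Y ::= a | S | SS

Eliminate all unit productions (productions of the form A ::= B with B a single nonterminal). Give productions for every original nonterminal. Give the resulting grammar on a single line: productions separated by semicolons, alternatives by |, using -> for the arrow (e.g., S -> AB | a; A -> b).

Unit productions: Y->S.
Unit pairs (A ⇒* B via units): (Y,S).
S: inherits non-unit rules of {S} → JY | ai.
J: inherits non-unit rules of {J} → SJJ | a.
Y: inherits non-unit rules of {S, Y} → JY | SS | a | ai.

S -> JY | ai; J -> a | SJJ; Y -> a | JY | SS | ai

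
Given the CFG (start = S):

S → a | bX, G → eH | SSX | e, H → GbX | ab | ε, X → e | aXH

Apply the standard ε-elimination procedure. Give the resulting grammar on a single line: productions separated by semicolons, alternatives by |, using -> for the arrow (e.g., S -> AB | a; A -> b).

Nullable set: {H}.
G -> eH: H nullable, giving e | eH.
Drop H -> ε.
X -> aXH: H nullable, giving aX | aXH.
Unchanged (no nullable symbols): S -> a; S -> bX; G -> SSX; G -> e; H -> GbX; H -> ab; X -> e.

S -> a | bX; G -> e | eH | SSX; H -> ab | GbX; X -> e | aX | aXH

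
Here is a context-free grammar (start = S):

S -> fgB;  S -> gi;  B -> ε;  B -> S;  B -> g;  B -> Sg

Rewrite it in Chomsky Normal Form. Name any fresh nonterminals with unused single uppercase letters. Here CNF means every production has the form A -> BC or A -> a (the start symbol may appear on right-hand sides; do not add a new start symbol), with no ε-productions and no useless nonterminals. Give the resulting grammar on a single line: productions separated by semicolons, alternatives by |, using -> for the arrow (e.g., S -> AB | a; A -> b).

Nullable: {B}; after ε-elimination: S -> fg | gi | fgB; B -> S | g | Sg.
After unit-elimination: S -> fg | gi | fgB; B -> g | Sg | fg | gi | fgB.
TERM: introduce C -> f, A -> g, D -> i and substitute in every rule of length ≥2.
BIN: B -> CAB becomes B -> CE, E -> AB; S -> CAB becomes S -> CF, F -> AB.

S -> AD | CA | CF; A -> g; B -> g | AD | CA | CE | SA; C -> f; D -> i; E -> AB; F -> AB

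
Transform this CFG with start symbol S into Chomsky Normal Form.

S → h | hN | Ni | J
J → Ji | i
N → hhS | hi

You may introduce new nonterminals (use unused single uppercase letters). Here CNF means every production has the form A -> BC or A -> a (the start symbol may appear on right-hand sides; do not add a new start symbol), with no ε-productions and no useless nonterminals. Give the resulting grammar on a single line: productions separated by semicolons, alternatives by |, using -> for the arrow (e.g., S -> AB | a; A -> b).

No ε-productions.
After unit-elimination: S -> h | i | Ji | Ni | hN; J -> i | Ji; N -> hi | hhS.
TERM: introduce B -> h, A -> i and substitute in every rule of length ≥2.
BIN: N -> BBS becomes N -> BC, C -> BS.

S -> h | i | BN | JA | NA; A -> i; B -> h; C -> BS; J -> i | JA; N -> BA | BC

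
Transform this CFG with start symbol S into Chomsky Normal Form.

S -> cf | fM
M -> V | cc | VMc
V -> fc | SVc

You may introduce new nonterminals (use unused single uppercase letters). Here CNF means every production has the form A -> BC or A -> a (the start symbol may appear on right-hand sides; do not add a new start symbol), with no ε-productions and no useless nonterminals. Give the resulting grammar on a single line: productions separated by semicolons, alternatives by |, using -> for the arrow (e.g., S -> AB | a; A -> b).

No ε-productions.
After unit-elimination: S -> cf | fM; M -> cc | fc | SVc | VMc; V -> fc | SVc.
TERM: introduce A -> c, B -> f and substitute in every rule of length ≥2.
BIN: M -> SVA becomes M -> SC, C -> VA; M -> VMA becomes M -> VD, D -> MA; V -> SVA becomes V -> SE, E -> VA.

S -> AB | BM; A -> c; B -> f; C -> VA; D -> MA; E -> VA; M -> AA | BA | SC | VD; V -> BA | SE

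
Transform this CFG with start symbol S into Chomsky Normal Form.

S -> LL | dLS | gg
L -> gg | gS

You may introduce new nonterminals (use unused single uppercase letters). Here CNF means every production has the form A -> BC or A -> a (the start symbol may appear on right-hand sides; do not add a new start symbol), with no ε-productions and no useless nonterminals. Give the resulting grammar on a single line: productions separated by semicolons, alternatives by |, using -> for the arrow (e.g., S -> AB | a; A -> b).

No ε-productions.
No unit productions to eliminate.
TERM: introduce B -> d, A -> g and substitute in every rule of length ≥2.
BIN: S -> BLS becomes S -> BC, C -> LS.

S -> AA | BC | LL; A -> g; B -> d; C -> LS; L -> AA | AS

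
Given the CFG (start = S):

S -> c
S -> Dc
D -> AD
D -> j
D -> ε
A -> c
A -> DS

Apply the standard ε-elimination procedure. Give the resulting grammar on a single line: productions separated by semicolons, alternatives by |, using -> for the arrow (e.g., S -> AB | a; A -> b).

Nullable set: {D}.
S -> Dc: D nullable, giving Dc | c.
A -> DS: D nullable, giving DS | S.
Drop D -> ε.
D -> AD: D nullable, giving A | AD.
Unchanged (no nullable symbols): S -> c; A -> c; D -> j.

S -> c | Dc; A -> S | c | DS; D -> A | j | AD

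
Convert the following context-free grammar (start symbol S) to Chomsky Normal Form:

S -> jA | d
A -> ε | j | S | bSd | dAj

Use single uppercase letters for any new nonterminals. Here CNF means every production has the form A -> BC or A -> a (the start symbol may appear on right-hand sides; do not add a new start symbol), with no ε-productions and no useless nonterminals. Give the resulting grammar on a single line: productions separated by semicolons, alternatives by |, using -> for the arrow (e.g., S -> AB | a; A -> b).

S -> d | j | DA; A -> d | j | BE | CD | CF | DA; B -> b; C -> d; D -> j; E -> SC; F -> AD

Nullable: {A}; after ε-elimination: S -> d | j | jA; A -> S | j | dj | bSd | dAj.
After unit-elimination: S -> d | j | jA; A -> d | j | dj | jA | bSd | dAj.
TERM: introduce B -> b, C -> d, D -> j and substitute in every rule of length ≥2.
BIN: A -> BSC becomes A -> BE, E -> SC; A -> CAD becomes A -> CF, F -> AD.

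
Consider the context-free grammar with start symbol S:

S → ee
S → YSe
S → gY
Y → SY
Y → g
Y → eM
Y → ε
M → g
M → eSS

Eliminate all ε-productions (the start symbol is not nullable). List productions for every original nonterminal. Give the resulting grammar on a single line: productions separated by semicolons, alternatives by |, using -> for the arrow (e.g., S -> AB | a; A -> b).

Nullable set: {Y}.
S -> YSe: Y nullable, giving Se | YSe.
S -> gY: Y nullable, giving g | gY.
Drop Y -> ε.
Y -> SY: Y nullable, giving S | SY.
Unchanged (no nullable symbols): S -> ee; M -> eSS; M -> g; Y -> eM; Y -> g.

S -> g | Se | ee | gY | YSe; M -> g | eSS; Y -> S | g | SY | eM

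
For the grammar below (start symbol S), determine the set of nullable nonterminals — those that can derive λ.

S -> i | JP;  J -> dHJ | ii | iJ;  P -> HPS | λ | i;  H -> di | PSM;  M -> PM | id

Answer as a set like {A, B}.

{P}

Directly nullable (have an ε-rule): {P}.
Not nullable: H, J, M, S — each has a terminal in every rule's right-hand side or depends on a non-nullable symbol.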